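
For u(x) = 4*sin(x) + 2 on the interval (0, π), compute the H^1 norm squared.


||u||_{H^1(0,π)}^2 = 32 + 20*π

u'(x) = 4*cos(x).
Expand u² and (u')² and integrate term by term on (0, π), using: for integers n ≥ 1, ∫_0^π sin²(nx) dx = ∫_0^π cos²(nx) dx = π/2; for n ≠ n', ∫_0^π sin(nx)sin(n'x) dx = ∫_0^π cos(nx)cos(n'x) dx = 0; and by product-to-sum, ∫_0^π sin(nx)cos(n'x) dx = ½∫_0^π [sin((n+n')x) + sin((n−n')x)] dx, which is 0 when n+n' is even and 2n/(n²−n'²) when n+n' is odd (it need not vanish on (0, π)). For the constant mode: ∫_0^π 1 dx = π, ∫_0^π cos(nx) dx = 0, ∫_0^π sin(nx) dx = (1−(−1)^n)/n.
  u² squared terms: (2)²·∫1 dx = 4·π = 4*π;  (4)²·∫sin(x)² dx = 16·π/2 = 8*π.
  u² cross terms: 2·(2)·(4)·∫1·sin(x) dx = 16·(2) = 32.
  So ∫_0^π u² dx = 4*π + 8*π + 32 = 32 + 12*π.
  (u')² squared terms: (4)²·∫cos(x)² dx = 16·π/2 = 8*π.
  So ∫_0^π (u')² dx = 8*π.
||u||_{H^1}^2 = (32 + 12*π) + (8*π) = 32 + 20*π.


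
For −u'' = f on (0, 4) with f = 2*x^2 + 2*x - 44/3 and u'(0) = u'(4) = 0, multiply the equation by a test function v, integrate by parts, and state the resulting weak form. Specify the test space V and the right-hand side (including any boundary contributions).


V = H^1(0, 4) (no boundary constraint on v; u is determined up to an additive constant); weak form: ∫_0^4 u'v' dx = ∫_0^4 (2*x^2 + 2*x - 44/3) v dx for all v ∈ V.

Multiply both sides by a test function v and integrate from 0 to 4:
  ∫_0^4 −u''(x) v(x) dx = ∫_0^4 f(x) v(x) dx.
Integrate the LHS by parts once:
  ∫_0^4 −u'' v dx = −[u'(x) v(x)]_0^4 + ∫_0^4 u'(x) v'(x) dx.
Thus ∫_0^4 u'(x) v'(x) dx = ∫_0^4 f(x) v(x) dx + [u'(x) v(x)]_0^4.
Choose V so that boundary terms are either known or forced to vanish.
u has homogeneous Neumann: u'(0) = u'(4) = 0. So [u' v]_0^4 = 0·v(4) − 0·v(0) = 0 for any v; take V = H^1(0, 4).
Weak formulation: find u (satisfying any essential BC) such that ∫_0^4 u'(x) v'(x) dx = ∫_0^4 f v dx for all v ∈ V (homogeneous Neumann, so boundary terms vanish).
Substituting f(x) = 2*x^2 + 2*x - 44/3, the right-hand side is ∫_0^4 (2*x^2 + 2*x - 44/3) v dx.
Compatibility check (pure Neumann): taking v ≡ 1 ∈ V gives 0 = ∫_0^4 f dx + (0) − (0), i.e. ∫_0^4 f dx must equal u'(0) − u'(4) = 0. Indeed ∫_0^4 (2*x^2 + 2*x - 44/3) dx = 0, so the data are compatible. The solution is then unique only up to an additive constant (fix it e.g. by requiring ∫_0^4 u dx = 0).


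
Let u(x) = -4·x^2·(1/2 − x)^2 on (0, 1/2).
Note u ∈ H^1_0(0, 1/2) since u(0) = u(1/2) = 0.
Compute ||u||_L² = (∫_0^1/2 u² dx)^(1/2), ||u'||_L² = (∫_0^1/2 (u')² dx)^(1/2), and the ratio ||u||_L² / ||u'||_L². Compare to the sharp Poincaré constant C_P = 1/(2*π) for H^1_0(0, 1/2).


||u||_L² / ||u'||_L² = sqrt(3)/12 < C_P = 1/(2*π).

u(x) = -4·x^2·(1/2 − x)^2, so u'(x) = 2*x*(-8*x^2 + 6*x - 1).
u(x) = -4·x^2·(1/2 − x)^2 vanishes at x = 0 and x = 1/2, so u ∈ H^1_0(0, 1/2). Differentiate via the product rule and integrate the resulting polynomials term by term.
  ∫_0^1/2 u² dx = ∫_0^1/2 (16*x^8 - 32*x^7 + 24*x^6 - 8*x^5 + x^4) dx. Term by term:
    ∫_0^1/2 16*x^8 dx = 1/288;  ∫_0^1/2 -32*x^7 dx = -1/64;  ∫_0^1/2 24*x^6 dx = 3/112;
    ∫_0^1/2 -8*x^5 dx = -1/48;  ∫_0^1/2 x^4 dx = 1/160.
  Sum: 1/288 − 1/64 + 3/112 − 1/48 + 1/160 = 1/20160.
  ∫_0^1/2 (u')² dx = ∫_0^1/2 (256*x^6 - 384*x^5 + 208*x^4 - 48*x^3 + 4*x^2) dx. Term by term:
    ∫_0^1/2 256*x^6 dx = 2/7;  ∫_0^1/2 -384*x^5 dx = -1;  ∫_0^1/2 208*x^4 dx = 13/10;
    ∫_0^1/2 -48*x^3 dx = -3/4;  ∫_0^1/2 4*x^2 dx = 1/6.
  Sum: 2/7 − 1 + 13/10 − 3/4 + 1/6 = 1/420.
∫_0^1/2 u² dx = 1/20160, so ||u||_L² = sqrt(35)/840.
∫_0^1/2 (u')² dx = 1/420, so ||u'||_L² = sqrt(105)/210.
Ratio ||u||_L² / ||u'||_L² = sqrt(3)/12.
Sharp Poincaré constant on H^1_0(0, 1/2) is C_P = L/π = 1/(2*π), achieved by sin(2*π·x).
A polynomial bump cannot attain the sharp Poincaré constant (only the first sine eigenfunction does), so the ratio is strictly less than C_P, consistent with ||u||_L² ≤ C_P ||u'||_L².


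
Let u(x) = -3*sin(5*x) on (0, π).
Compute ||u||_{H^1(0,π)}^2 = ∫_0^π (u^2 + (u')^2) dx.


||u||_{H^1(0,π)}^2 = 117*π

u'(x) = -15*cos(5*x).
Expand u² and (u')² and integrate term by term on (0, π), using: for integers n ≥ 1, ∫_0^π sin²(nx) dx = ∫_0^π cos²(nx) dx = π/2; for n ≠ n', ∫_0^π sin(nx)sin(n'x) dx = ∫_0^π cos(nx)cos(n'x) dx = 0; and by product-to-sum, ∫_0^π sin(nx)cos(n'x) dx = ½∫_0^π [sin((n+n')x) + sin((n−n')x)] dx, which is 0 when n+n' is even and 2n/(n²−n'²) when n+n' is odd (it need not vanish on (0, π)).
  u² squared terms: (-3)²·∫sin(5x)² dx = 9·π/2 = 9*π/2.
  So ∫_0^π u² dx = 9*π/2.
  (u')² squared terms: (-15)²·∫cos(5x)² dx = 225·π/2 = 225*π/2.
  So ∫_0^π (u')² dx = 225*π/2.
||u||_{H^1}^2 = (9*π/2) + (225*π/2) = 117*π.


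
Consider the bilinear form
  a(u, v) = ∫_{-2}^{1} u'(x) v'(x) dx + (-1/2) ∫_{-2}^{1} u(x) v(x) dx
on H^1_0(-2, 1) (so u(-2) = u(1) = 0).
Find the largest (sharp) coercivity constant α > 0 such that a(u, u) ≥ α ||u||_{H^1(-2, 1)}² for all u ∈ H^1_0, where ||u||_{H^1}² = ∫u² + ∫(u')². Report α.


α = (-9/2 + π^2)/(9 + π^2)

Coercivity of a(·,·) on H^1_0(-2, 1) means a(u, u) ≥ α ||u||_{H^1}² for every u ∈ H^1_0.
The interval has length L = 3, and Poincaré/coercivity depend only on L. Here a(u, u) = ∫(u')² + (-1/2)·∫u².
Here c = -1/2 < 0 with |c| < (π/L)² = π^2/9, so coercivity still holds. The condition a(u,u) ≥ α||u||_{H^1}² reads (1−α)∫(u')² ≥ (α−c)∫u². Any admissible α is ≤ 1 (rapidly oscillating u have ∫u²/∫(u')² → 0), and α = 1 would force 0 ≥ (1−c)∫u², impossible since c < 1; so 1−α > 0. By the sharp Poincaré inequality on H^1_0 of an interval of length L, ∫(u')² ≥ (π/L)²∫u² with equality for the first sine mode sin(π(x−x₀)/L) (x₀ the left endpoint), so the inequality holds for all u iff (1−α)(π/L)² ≥ α − c, i.e. α ≤ ((π/L)² + c)/((π/L)² + 1) = (1 + c(L/π)²)/(1 + (L/π)²). (Direct route, valid since c ≤ 0: Poincaré gives c∫u² ≥ c(L/π)²∫(u')², so a(u,u) ≥ (1 + c(L/π)²)∫(u')², while ||u||_{H^1}² ≤ (1 + (L/π)²)∫(u')²; dividing yields the same α.) With (π/L)² = π^2/9 and c = -1/2, the largest admissible constant is α = ((π/L)² + c)/((π/L)² + 1).
Simplifying, α = (-9/2 + π^2)/(9 + π^2).


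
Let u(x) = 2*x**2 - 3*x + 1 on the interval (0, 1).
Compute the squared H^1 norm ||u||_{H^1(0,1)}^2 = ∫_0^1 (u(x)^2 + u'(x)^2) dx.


||u||_{H^1}^2 = 37/15

The H^1 norm (squared) on an interval (0, L) is
  ||u||_{H^1}^2 = ∫_0^L u(x)^2 dx + ∫_0^L u'(x)^2 dx.
Compute u'(x) = 4*x - 3.
Then u(x)^2 = 4*x**4 - 12*x**3 + 13*x**2 - 6*x + 1 and u'(x)^2 = 16*x**2 - 24*x + 9.
Integrate each monomial from 0 to 1 using ∫_0^1 c·x^n dx = c·1^(n+1)/(n+1):
  ∫_0^1 u(x)^2 dx = ∫_0^1 (4*x^4 - 12*x^3 + 13*x^2 - 6*x + 1) dx. Term by term:
    ∫_0^1 4*x^4 dx = 4/5;  ∫_0^1 -12*x^3 dx = -3;  ∫_0^1 13*x^2 dx = 13/3;
    ∫_0^1 -6*x dx = -3;  ∫_0^1 1 dx = 1.
  Sum: 4/5 − 3 + 13/3 − 3 + 1 = 2/15.
  ∫_0^1 u'(x)^2 dx = ∫_0^1 (16*x^2 - 24*x + 9) dx. Term by term:
    ∫_0^1 16*x^2 dx = 16/3;  ∫_0^1 -24*x dx = -12;  ∫_0^1 9 dx = 9.
  Sum: 16/3 − 12 + 9 = 7/3.
Adding: ||u||_{H^1}^2 = 2/15 + 7/3 = 37/15.


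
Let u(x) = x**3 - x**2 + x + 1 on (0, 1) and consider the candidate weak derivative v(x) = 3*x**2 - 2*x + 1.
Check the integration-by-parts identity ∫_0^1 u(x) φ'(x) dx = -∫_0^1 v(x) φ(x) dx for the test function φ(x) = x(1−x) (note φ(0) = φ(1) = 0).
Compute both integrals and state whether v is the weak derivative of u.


LHS = -3/20, RHS = -3/20. Yes, v = u' weakly.

u(x) = x**3 - x**2 + x + 1, classical derivative u'(x) = 3*x**2 - 2*x + 1.
φ(x) = x(1−x), so φ'(x) = 1 - 2*x.
Note φ(0) = φ(1) = 0, so the boundary term u·φ vanishes.
LHS = ∫_0^1 u(x) φ'(x) dx = ∫_0^1 (-2*x^4 + 3*x^3 - 3*x^2 - x + 1) dx. Term by term:
  ∫_0^1 -2*x^4 dx = -2/5;  ∫_0^1 3*x^3 dx = 3/4;  ∫_0^1 -3*x^2 dx = -1;
  ∫_0^1 -x dx = -1/2;  ∫_0^1 1 dx = 1.
Sum: -2/5 + 3/4 − 1 − 1/2 + 1 = -3/20.
So LHS = -3/20.
∫_0^1 v(x) φ(x) dx = ∫_0^1 (-3*x^4 + 5*x^3 - 3*x^2 + x) dx. Term by term:
  ∫_0^1 -3*x^4 dx = -3/5;  ∫_0^1 5*x^3 dx = 5/4;  ∫_0^1 -3*x^2 dx = -1;
  ∫_0^1 x dx = 1/2.
Sum: -3/5 + 5/4 − 1 + 1/2 = 3/20.
So RHS = -∫_0^1 v(x) φ(x) dx = -3/20.
LHS = RHS, so the identity holds for this test φ.
Moreover u is smooth here and v(x) = u'(x) = 3*x**2 - 2*x + 1 pointwise, so the identity holds for every test function. Hence v is the weak derivative of u.


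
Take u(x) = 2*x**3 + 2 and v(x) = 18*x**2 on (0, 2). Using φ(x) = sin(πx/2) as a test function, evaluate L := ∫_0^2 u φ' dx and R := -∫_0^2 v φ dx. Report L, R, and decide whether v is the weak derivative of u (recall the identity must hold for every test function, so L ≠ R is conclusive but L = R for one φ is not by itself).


LHS = -48/π + 192/π^3, RHS = -144/π + 576/π^3. No, v is not the weak derivative of u.

u(x) = 2*x**3 + 2, classical derivative u'(x) = 6*x**2.
φ(x) = sin(πx/2), so φ'(x) = π*cos(π*x/2)/2.
Note φ(0) = φ(2) = 0, so the boundary term u·φ vanishes.
LHS = ∫_0^2 u(x) φ'(x) dx = ∫_0^2 (π*x^3*cos(π*x/2) + π*cos(π*x/2)) dx. Term by term:
  ∫_0^2 π*cos(π*x/2) dx = 0;  ∫_0^2 π*x^3*cos(π*x/2) dx = -48/π + 192/π^3.
Sum: 0 + -48/π + 192/π^3 = -48/π + 192/π^3.
So LHS = -48/π + 192/π^3.
∫_0^2 v(x) φ(x) dx = ∫_0^2 (18*x^2*sin(π*x/2)) dx. Term by term:
  ∫_0^2 18*x^2*sin(π*x/2) dx = -576/π^3 + 144/π.
So RHS = -∫_0^2 v(x) φ(x) dx = -144/π + 576/π^3.
LHS − RHS = -384/π^3 + 96/π ≠ 0, so the identity fails.
(For a valid weak derivative the identity must hold for EVERY test function, in particular this one. The failure shows v is NOT the weak derivative of u.)
Correct weak derivative would be u'(x) = 6*x**2.


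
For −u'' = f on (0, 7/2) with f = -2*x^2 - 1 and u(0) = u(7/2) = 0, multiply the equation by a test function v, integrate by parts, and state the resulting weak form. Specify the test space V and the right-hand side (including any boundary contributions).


V = H^1_0(0, 7/2) (so v(0) = v(7/2) = 0); weak form: ∫_0^7/2 u'v' dx = ∫_0^7/2 (-2*x^2 - 1) v dx for all v ∈ V.

Multiply both sides by a test function v and integrate from 0 to 7/2:
  ∫_0^7/2 −u''(x) v(x) dx = ∫_0^7/2 f(x) v(x) dx.
Integrate the LHS by parts once:
  ∫_0^7/2 −u'' v dx = −[u'(x) v(x)]_0^7/2 + ∫_0^7/2 u'(x) v'(x) dx.
Thus ∫_0^7/2 u'(x) v'(x) dx = ∫_0^7/2 f(x) v(x) dx + [u'(x) v(x)]_0^7/2.
Choose V so that boundary terms are either known or forced to vanish.
u is Dirichlet: u(0) = u(7/2) = 0. Let V = H^1_0(0, 7/2); then v(0) = v(7/2) = 0, and [u' v]_0^7/2 = 0.
Weak formulation: find u (satisfying any essential BC) such that ∫_0^7/2 u'(x) v'(x) dx = ∫_0^7/2 f v dx for all v ∈ V.
Substituting f(x) = -2*x^2 - 1, the right-hand side is ∫_0^7/2 (-2*x^2 - 1) v dx.


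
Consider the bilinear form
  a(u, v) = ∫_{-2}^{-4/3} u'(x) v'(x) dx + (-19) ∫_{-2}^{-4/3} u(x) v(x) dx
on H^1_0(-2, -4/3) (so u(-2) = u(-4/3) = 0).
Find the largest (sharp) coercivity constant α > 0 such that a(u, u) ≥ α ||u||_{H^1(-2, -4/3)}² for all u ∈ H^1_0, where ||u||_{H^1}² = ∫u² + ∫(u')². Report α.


α = (-76 + 9*π^2)/(4 + 9*π^2)

Coercivity of a(·,·) on H^1_0(-2, -4/3) means a(u, u) ≥ α ||u||_{H^1}² for every u ∈ H^1_0.
The interval has length L = 2/3, and Poincaré/coercivity depend only on L. Here a(u, u) = ∫(u')² + (-19)·∫u².
Here c = -19 < 0 with |c| < (π/L)² = 9*π^2/4, so coercivity still holds. The condition a(u,u) ≥ α||u||_{H^1}² reads (1−α)∫(u')² ≥ (α−c)∫u². Any admissible α is ≤ 1 (rapidly oscillating u have ∫u²/∫(u')² → 0), and α = 1 would force 0 ≥ (1−c)∫u², impossible since c < 1; so 1−α > 0. By the sharp Poincaré inequality on H^1_0 of an interval of length L, ∫(u')² ≥ (π/L)²∫u² with equality for the first sine mode sin(π(x−x₀)/L) (x₀ the left endpoint), so the inequality holds for all u iff (1−α)(π/L)² ≥ α − c, i.e. α ≤ ((π/L)² + c)/((π/L)² + 1) = (1 + c(L/π)²)/(1 + (L/π)²). (Direct route, valid since c ≤ 0: Poincaré gives c∫u² ≥ c(L/π)²∫(u')², so a(u,u) ≥ (1 + c(L/π)²)∫(u')², while ||u||_{H^1}² ≤ (1 + (L/π)²)∫(u')²; dividing yields the same α.) With (π/L)² = 9*π^2/4 and c = -19, the largest admissible constant is α = ((π/L)² + c)/((π/L)² + 1).
Simplifying, α = (-76 + 9*π^2)/(4 + 9*π^2).


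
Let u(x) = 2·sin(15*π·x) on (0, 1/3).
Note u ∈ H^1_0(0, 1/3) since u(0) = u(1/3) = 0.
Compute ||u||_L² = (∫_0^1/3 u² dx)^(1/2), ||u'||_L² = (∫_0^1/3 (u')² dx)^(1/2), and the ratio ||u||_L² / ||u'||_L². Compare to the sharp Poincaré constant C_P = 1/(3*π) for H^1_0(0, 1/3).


||u||_L² / ||u'||_L² = 1/(15*π) < C_P = 1/(3*π).

u(x) = 2·sin(15*π·x), so u'(x) = 30*π*cos(15*π*x).
Writing u(x) = A·sin(kπx/L) with A = 2 and k = 5, use ∫_0^L sin²(kπx/L) dx = L/2 and ∫_0^L cos²(kπx/L) dx = L/2.
u² = 4·sin²(15*π·x) and (u')² = 900*π^2·cos²(15*π·x), and each of sin², cos² integrates to L/2 = 1/6 over (0, 1/3).
∫_0^1/3 u² dx = 2/3, so ||u||_L² = sqrt(6)/3.
∫_0^1/3 (u')² dx = 150*π^2, so ||u'||_L² = 5*sqrt(6)*π.
Ratio ||u||_L² / ||u'||_L² = 1/(15*π).
Sharp Poincaré constant on H^1_0(0, 1/3) is C_P = L/π = 1/(3*π), achieved by sin(3*π·x).
This is the k = 5 harmonic; the ratio L/(kπ) is strictly less than C_P = L/π, consistent with the sharp inequality ||u||_L² ≤ C_P ||u'||_L².


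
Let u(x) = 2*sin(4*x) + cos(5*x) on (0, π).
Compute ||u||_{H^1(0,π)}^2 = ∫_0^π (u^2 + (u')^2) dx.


||u||_{H^1(0,π)}^2 = -832/9 + 47*π

u'(x) = -5*sin(5*x) + 8*cos(4*x).
Expand u² and (u')² and integrate term by term on (0, π), using: for integers n ≥ 1, ∫_0^π sin²(nx) dx = ∫_0^π cos²(nx) dx = π/2; for n ≠ n', ∫_0^π sin(nx)sin(n'x) dx = ∫_0^π cos(nx)cos(n'x) dx = 0; and by product-to-sum, ∫_0^π sin(nx)cos(n'x) dx = ½∫_0^π [sin((n+n')x) + sin((n−n')x)] dx, which is 0 when n+n' is even and 2n/(n²−n'²) when n+n' is odd (it need not vanish on (0, π)).
  u² squared terms: (2)²·∫sin(4x)² dx = 4·π/2 = 2*π;  (1)²·∫cos(5x)² dx = 1·π/2 = π/2.
  u² cross terms: 2·(2)·(1)·∫sin(4x)·cos(5x) dx = 4·(-8/9) = -32/9.
  So ∫_0^π u² dx = 2*π + π/2 − 32/9 = -32/9 + 5*π/2.
  (u')² squared terms: (-5)²·∫sin(5x)² dx = 25·π/2 = 25*π/2;  (8)²·∫cos(4x)² dx = 64·π/2 = 32*π.
  (u')² cross terms: 2·(-5)·(8)·∫sin(5x)·cos(4x) dx = -80·(10/9) = -800/9.
  So ∫_0^π (u')² dx = 25*π/2 + 32*π − 800/9 = -800/9 + 89*π/2.
||u||_{H^1}^2 = (-32/9 + 5*π/2) + (-800/9 + 89*π/2) = -832/9 + 47*π.


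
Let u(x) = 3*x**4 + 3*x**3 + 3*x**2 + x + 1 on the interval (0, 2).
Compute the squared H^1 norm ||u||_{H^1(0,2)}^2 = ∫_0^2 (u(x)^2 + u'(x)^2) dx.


||u||_{H^1}^2 = 957592/105

The H^1 norm (squared) on an interval (0, L) is
  ||u||_{H^1}^2 = ∫_0^L u(x)^2 dx + ∫_0^L u'(x)^2 dx.
Compute u'(x) = 12*x**3 + 9*x**2 + 6*x + 1.
Then u(x)^2 = 9*x**8 + 18*x**7 + 27*x**6 + 24*x**5 + 21*x**4 + 12*x**3 + 7*x**2 + 2*x + 1 and u'(x)^2 = 144*x**6 + 216*x**5 + 225*x**4 + 132*x**3 + 54*x**2 + 12*x + 1.
Integrate each monomial from 0 to 2 using ∫_0^2 c·x^n dx = c·2^(n+1)/(n+1):
  ∫_0^2 u(x)^2 dx = ∫_0^2 (9*x^8 + 18*x^7 + 27*x^6 + 24*x^5 + 21*x^4 + 12*x^3 + 7*x^2 + 2*x + 1) dx. Term by term:
    ∫_0^2 9*x^8 dx = 512;  ∫_0^2 18*x^7 dx = 576;  ∫_0^2 27*x^6 dx = 3456/7;
    ∫_0^2 24*x^5 dx = 256;  ∫_0^2 21*x^4 dx = 672/5;  ∫_0^2 12*x^3 dx = 48;
    ∫_0^2 7*x^2 dx = 56/3;  ∫_0^2 2*x dx = 4;  ∫_0^2 1 dx = 2.
  Sum: 512 + 576 + 3456/7 + 256 + 672/5 + 48 + 56/3 + 4 + 2 = 214702/105.
  ∫_0^2 u'(x)^2 dx = ∫_0^2 (144*x^6 + 216*x^5 + 225*x^4 + 132*x^3 + 54*x^2 + 12*x + 1) dx. Term by term:
    ∫_0^2 144*x^6 dx = 18432/7;  ∫_0^2 216*x^5 dx = 2304;  ∫_0^2 225*x^4 dx = 1440;
    ∫_0^2 132*x^3 dx = 528;  ∫_0^2 54*x^2 dx = 144;  ∫_0^2 12*x dx = 24;
    ∫_0^2 1 dx = 2.
  Sum: 18432/7 + 2304 + 1440 + 528 + 144 + 24 + 2 = 49526/7.
Adding: ||u||_{H^1}^2 = 214702/105 + 49526/7 = 957592/105.


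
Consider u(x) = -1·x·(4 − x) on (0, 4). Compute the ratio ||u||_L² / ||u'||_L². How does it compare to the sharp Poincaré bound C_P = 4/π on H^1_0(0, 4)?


||u||_L² / ||u'||_L² = 2*sqrt(10)/5 < C_P = 4/π.

u(x) = -1·x·(4 − x), so u'(x) = 2*x - 4.
u(x) = -1·x·(4 − x) vanishes at x = 0 and x = 4, so u ∈ H^1_0(0, 4). Differentiate via the product rule and integrate the resulting polynomials term by term.
  ∫_0^4 u² dx = ∫_0^4 (x^4 - 8*x^3 + 16*x^2) dx. Term by term:
    ∫_0^4 x^4 dx = 1024/5;  ∫_0^4 -8*x^3 dx = -512;  ∫_0^4 16*x^2 dx = 1024/3.
  Sum: 1024/5 − 512 + 1024/3 = 512/15.
  ∫_0^4 (u')² dx = ∫_0^4 (4*x^2 - 16*x + 16) dx. Term by term:
    ∫_0^4 4*x^2 dx = 256/3;  ∫_0^4 -16*x dx = -128;  ∫_0^4 16 dx = 64.
  Sum: 256/3 − 128 + 64 = 64/3.
∫_0^4 u² dx = 512/15, so ||u||_L² = 16*sqrt(30)/15.
∫_0^4 (u')² dx = 64/3, so ||u'||_L² = 8*sqrt(3)/3.
Ratio ||u||_L² / ||u'||_L² = 2*sqrt(10)/5.
Sharp Poincaré constant on H^1_0(0, 4) is C_P = L/π = 4/π, achieved by sin(π/4·x).
A polynomial bump cannot attain the sharp Poincaré constant (only the first sine eigenfunction does), so the ratio is strictly less than C_P, consistent with ||u||_L² ≤ C_P ||u'||_L².


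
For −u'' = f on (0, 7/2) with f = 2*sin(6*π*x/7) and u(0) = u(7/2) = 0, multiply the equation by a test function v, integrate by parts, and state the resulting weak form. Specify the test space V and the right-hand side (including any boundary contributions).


V = H^1_0(0, 7/2) (so v(0) = v(7/2) = 0); weak form: ∫_0^7/2 u'v' dx = ∫_0^7/2 (2*sin(6*π*x/7)) v dx for all v ∈ V.

Multiply both sides by a test function v and integrate from 0 to 7/2:
  ∫_0^7/2 −u''(x) v(x) dx = ∫_0^7/2 f(x) v(x) dx.
Integrate the LHS by parts once:
  ∫_0^7/2 −u'' v dx = −[u'(x) v(x)]_0^7/2 + ∫_0^7/2 u'(x) v'(x) dx.
Thus ∫_0^7/2 u'(x) v'(x) dx = ∫_0^7/2 f(x) v(x) dx + [u'(x) v(x)]_0^7/2.
Choose V so that boundary terms are either known or forced to vanish.
u is Dirichlet: u(0) = u(7/2) = 0. Let V = H^1_0(0, 7/2); then v(0) = v(7/2) = 0, and [u' v]_0^7/2 = 0.
Weak formulation: find u (satisfying any essential BC) such that ∫_0^7/2 u'(x) v'(x) dx = ∫_0^7/2 f v dx for all v ∈ V.
Substituting f(x) = 2*sin(6*π*x/7), the right-hand side is ∫_0^7/2 (2*sin(6*π*x/7)) v dx.


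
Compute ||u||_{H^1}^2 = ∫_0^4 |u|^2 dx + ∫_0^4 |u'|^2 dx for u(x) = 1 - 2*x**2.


||u||_{H^1}^2 = 5396/5

The H^1 norm (squared) on an interval (0, L) is
  ||u||_{H^1}^2 = ∫_0^L u(x)^2 dx + ∫_0^L u'(x)^2 dx.
Compute u'(x) = -4*x.
Then u(x)^2 = 4*x**4 - 4*x**2 + 1 and u'(x)^2 = 16*x**2.
Integrate each monomial from 0 to 4 using ∫_0^4 c·x^n dx = c·4^(n+1)/(n+1):
  ∫_0^4 u(x)^2 dx = ∫_0^4 (4*x^4 - 4*x^2 + 1) dx. Term by term:
    ∫_0^4 4*x^4 dx = 4096/5;  ∫_0^4 -4*x^2 dx = -256/3;  ∫_0^4 1 dx = 4.
  Sum: 4096/5 − 256/3 + 4 = 11068/15.
  ∫_0^4 u'(x)^2 dx = ∫_0^4 (16*x^2) dx. Term by term:
    ∫_0^4 16*x^2 dx = 1024/3.
Adding: ||u||_{H^1}^2 = 11068/15 + 1024/3 = 5396/5.


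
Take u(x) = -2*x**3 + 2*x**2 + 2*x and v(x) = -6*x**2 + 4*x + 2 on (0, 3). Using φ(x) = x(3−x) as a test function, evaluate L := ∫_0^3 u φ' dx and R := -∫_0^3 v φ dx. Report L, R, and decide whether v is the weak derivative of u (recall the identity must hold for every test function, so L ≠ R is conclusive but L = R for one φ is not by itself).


LHS = 369/10, RHS = 369/10. Yes, v = u' weakly.

u(x) = -2*x**3 + 2*x**2 + 2*x, classical derivative u'(x) = -6*x**2 + 4*x + 2.
φ(x) = x(3−x), so φ'(x) = 3 - 2*x.
Note φ(0) = φ(3) = 0, so the boundary term u·φ vanishes.
LHS = ∫_0^3 u(x) φ'(x) dx = ∫_0^3 (4*x^4 - 10*x^3 + 2*x^2 + 6*x) dx. Term by term:
  ∫_0^3 4*x^4 dx = 972/5;  ∫_0^3 -10*x^3 dx = -405/2;  ∫_0^3 2*x^2 dx = 18;
  ∫_0^3 6*x dx = 27.
Sum: 972/5 − 405/2 + 18 + 27 = 369/10.
So LHS = 369/10.
∫_0^3 v(x) φ(x) dx = ∫_0^3 (6*x^4 - 22*x^3 + 10*x^2 + 6*x) dx. Term by term:
  ∫_0^3 6*x^4 dx = 1458/5;  ∫_0^3 -22*x^3 dx = -891/2;  ∫_0^3 10*x^2 dx = 90;
  ∫_0^3 6*x dx = 27.
Sum: 1458/5 − 891/2 + 90 + 27 = -369/10.
So RHS = -∫_0^3 v(x) φ(x) dx = 369/10.
LHS = RHS, so the identity holds for this test φ.
Moreover u is smooth here and v(x) = u'(x) = -6*x**2 + 4*x + 2 pointwise, so the identity holds for every test function. Hence v is the weak derivative of u.


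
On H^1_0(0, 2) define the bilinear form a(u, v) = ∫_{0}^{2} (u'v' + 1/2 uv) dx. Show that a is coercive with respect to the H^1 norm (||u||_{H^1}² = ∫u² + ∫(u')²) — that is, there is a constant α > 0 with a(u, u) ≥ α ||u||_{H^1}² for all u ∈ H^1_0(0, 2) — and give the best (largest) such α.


α = (2 + π^2)/(4 + π^2)

Coercivity of a(·,·) on H^1_0(0, 2) means a(u, u) ≥ α ||u||_{H^1}² for every u ∈ H^1_0.
The interval has length L = 2, and Poincaré/coercivity depend only on L. Here a(u, u) = ∫(u')² + (1/2)·∫u².
Here 0 < c = 1/2 < 1. The condition a(u,u) ≥ α||u||_{H^1}² reads (1−α)∫(u')² ≥ (α−c)∫u². Any admissible α is ≤ 1 (rapidly oscillating u have ∫u²/∫(u')² → 0), and α = 1 would force 0 ≥ (1−c)∫u², impossible since c < 1; so 1−α > 0. By the sharp Poincaré inequality on H^1_0 of an interval of length L, ∫(u')² ≥ (π/L)²∫u² with equality for the first sine mode sin(π(x−x₀)/L) (x₀ the left endpoint), so the inequality holds for all u iff (1−α)(π/L)² ≥ α − c, i.e. α ≤ ((π/L)² + c)/((π/L)² + 1) = (1 + c(L/π)²)/(1 + (L/π)²). With (π/L)² = π^2/4 and c = 1/2, the largest admissible constant is α = ((π/L)² + c)/((π/L)² + 1).
Simplifying, α = (2 + π^2)/(4 + π^2).


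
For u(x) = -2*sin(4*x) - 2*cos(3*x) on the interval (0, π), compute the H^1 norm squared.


||u||_{H^1(0,π)}^2 = 640/7 + 54*π

u'(x) = 6*sin(3*x) - 8*cos(4*x).
Expand u² and (u')² and integrate term by term on (0, π), using: for integers n ≥ 1, ∫_0^π sin²(nx) dx = ∫_0^π cos²(nx) dx = π/2; for n ≠ n', ∫_0^π sin(nx)sin(n'x) dx = ∫_0^π cos(nx)cos(n'x) dx = 0; and by product-to-sum, ∫_0^π sin(nx)cos(n'x) dx = ½∫_0^π [sin((n+n')x) + sin((n−n')x)] dx, which is 0 when n+n' is even and 2n/(n²−n'²) when n+n' is odd (it need not vanish on (0, π)).
  u² squared terms: (-2)²·∫cos(3x)² dx = 4·π/2 = 2*π;  (-2)²·∫sin(4x)² dx = 4·π/2 = 2*π.
  u² cross terms: 2·(-2)·(-2)·∫cos(3x)·sin(4x) dx = 8·(8/7) = 64/7.
  So ∫_0^π u² dx = 2*π + 2*π + 64/7 = 64/7 + 4*π.
  (u')² squared terms: (-8)²·∫cos(4x)² dx = 64·π/2 = 32*π;  (6)²·∫sin(3x)² dx = 36·π/2 = 18*π.
  (u')² cross terms: 2·(-8)·(6)·∫cos(4x)·sin(3x) dx = -96·(-6/7) = 576/7.
  So ∫_0^π (u')² dx = 32*π + 18*π + 576/7 = 576/7 + 50*π.
||u||_{H^1}^2 = (64/7 + 4*π) + (576/7 + 50*π) = 640/7 + 54*π.


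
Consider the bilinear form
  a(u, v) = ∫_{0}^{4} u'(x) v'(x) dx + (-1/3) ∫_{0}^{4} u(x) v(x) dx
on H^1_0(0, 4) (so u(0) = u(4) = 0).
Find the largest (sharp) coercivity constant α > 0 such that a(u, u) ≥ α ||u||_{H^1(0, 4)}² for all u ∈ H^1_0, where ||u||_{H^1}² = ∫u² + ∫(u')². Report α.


α = (-16/3 + π^2)/(π^2 + 16)

Coercivity of a(·,·) on H^1_0(0, 4) means a(u, u) ≥ α ||u||_{H^1}² for every u ∈ H^1_0.
The interval has length L = 4, and Poincaré/coercivity depend only on L. Here a(u, u) = ∫(u')² + (-1/3)·∫u².
Here c = -1/3 < 0 with |c| < (π/L)² = π^2/16, so coercivity still holds. The condition a(u,u) ≥ α||u||_{H^1}² reads (1−α)∫(u')² ≥ (α−c)∫u². Any admissible α is ≤ 1 (rapidly oscillating u have ∫u²/∫(u')² → 0), and α = 1 would force 0 ≥ (1−c)∫u², impossible since c < 1; so 1−α > 0. By the sharp Poincaré inequality on H^1_0 of an interval of length L, ∫(u')² ≥ (π/L)²∫u² with equality for the first sine mode sin(π(x−x₀)/L) (x₀ the left endpoint), so the inequality holds for all u iff (1−α)(π/L)² ≥ α − c, i.e. α ≤ ((π/L)² + c)/((π/L)² + 1) = (1 + c(L/π)²)/(1 + (L/π)²). (Direct route, valid since c ≤ 0: Poincaré gives c∫u² ≥ c(L/π)²∫(u')², so a(u,u) ≥ (1 + c(L/π)²)∫(u')², while ||u||_{H^1}² ≤ (1 + (L/π)²)∫(u')²; dividing yields the same α.) With (π/L)² = π^2/16 and c = -1/3, the largest admissible constant is α = ((π/L)² + c)/((π/L)² + 1).
Simplifying, α = (-16/3 + π^2)/(π^2 + 16).


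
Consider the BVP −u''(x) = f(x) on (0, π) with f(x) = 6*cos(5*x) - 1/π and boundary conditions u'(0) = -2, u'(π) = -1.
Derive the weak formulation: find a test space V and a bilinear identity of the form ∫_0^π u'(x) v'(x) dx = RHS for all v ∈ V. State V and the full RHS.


V = H^1(0, π) (v unrestricted at boundary; u is determined up to an additive constant); weak form: ∫_0^π u'v' dx = ∫_0^π (6*cos(5*x) - 1/π) v dx − v(π) + 2·v(0) for all v ∈ V.

Multiply both sides by a test function v and integrate from 0 to π:
  ∫_0^π −u''(x) v(x) dx = ∫_0^π f(x) v(x) dx.
Integrate the LHS by parts once:
  ∫_0^π −u'' v dx = −[u'(x) v(x)]_0^π + ∫_0^π u'(x) v'(x) dx.
Thus ∫_0^π u'(x) v'(x) dx = ∫_0^π f(x) v(x) dx + [u'(x) v(x)]_0^π.
Choose V so that boundary terms are either known or forced to vanish.
u has inhomogeneous Neumann u'(0) = -2, u'(π) = -1. [u' v]_0^π = (-1)·v(π) − (-2)·v(0) = − v(π) + 2·v(0). Take V = H^1(0, π); boundary term becomes part of RHS.
Weak formulation: find u (satisfying any essential BC) such that ∫_0^π u'(x) v'(x) dx = ∫_0^π f v dx − v(π) + 2·v(0) for all v ∈ V (Neumann data are natural BCs: they enter the RHS as boundary terms).
Substituting f(x) = 6*cos(5*x) - 1/π, the right-hand side is ∫_0^π (6*cos(5*x) - 1/π) v dx − v(π) + 2·v(0).
Compatibility check (pure Neumann): taking v ≡ 1 ∈ V gives 0 = ∫_0^π f dx + (-1) − (-2), i.e. ∫_0^π f dx must equal u'(0) − u'(π) = -1. Indeed ∫_0^π (6*cos(5*x) - 1/π) dx = -1, so the data are compatible. The solution is then unique only up to an additive constant (fix it e.g. by requiring ∫_0^π u dx = 0).


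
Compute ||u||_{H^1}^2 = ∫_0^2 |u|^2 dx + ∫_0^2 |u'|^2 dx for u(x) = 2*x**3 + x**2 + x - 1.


||u||_{H^1}^2 = 53992/105

The H^1 norm (squared) on an interval (0, L) is
  ||u||_{H^1}^2 = ∫_0^L u(x)^2 dx + ∫_0^L u'(x)^2 dx.
Compute u'(x) = 6*x**2 + 2*x + 1.
Then u(x)^2 = 4*x**6 + 4*x**5 + 5*x**4 - 2*x**3 - x**2 - 2*x + 1 and u'(x)^2 = 36*x**4 + 24*x**3 + 16*x**2 + 4*x + 1.
Integrate each monomial from 0 to 2 using ∫_0^2 c·x^n dx = c·2^(n+1)/(n+1):
  ∫_0^2 u(x)^2 dx = ∫_0^2 (4*x^6 + 4*x^5 + 5*x^4 - 2*x^3 - x^2 - 2*x + 1) dx. Term by term:
    ∫_0^2 4*x^6 dx = 512/7;  ∫_0^2 4*x^5 dx = 128/3;  ∫_0^2 5*x^4 dx = 32;
    ∫_0^2 -2*x^3 dx = -8;  ∫_0^2 -x^2 dx = -8/3;  ∫_0^2 -2*x dx = -4;
    ∫_0^2 1 dx = 2.
  Sum: 512/7 + 128/3 + 32 − 8 − 8/3 − 4 + 2 = 946/7.
  ∫_0^2 u'(x)^2 dx = ∫_0^2 (36*x^4 + 24*x^3 + 16*x^2 + 4*x + 1) dx. Term by term:
    ∫_0^2 36*x^4 dx = 1152/5;  ∫_0^2 24*x^3 dx = 96;  ∫_0^2 16*x^2 dx = 128/3;
    ∫_0^2 4*x dx = 8;  ∫_0^2 1 dx = 2.
  Sum: 1152/5 + 96 + 128/3 + 8 + 2 = 5686/15.
Adding: ||u||_{H^1}^2 = 946/7 + 5686/15 = 53992/105.


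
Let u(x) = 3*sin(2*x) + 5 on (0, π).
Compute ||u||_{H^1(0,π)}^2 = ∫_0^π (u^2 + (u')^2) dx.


||u||_{H^1(0,π)}^2 = 95*π/2

u'(x) = 6*cos(2*x).
Expand u² and (u')² and integrate term by term on (0, π), using: for integers n ≥ 1, ∫_0^π sin²(nx) dx = ∫_0^π cos²(nx) dx = π/2; for n ≠ n', ∫_0^π sin(nx)sin(n'x) dx = ∫_0^π cos(nx)cos(n'x) dx = 0; and by product-to-sum, ∫_0^π sin(nx)cos(n'x) dx = ½∫_0^π [sin((n+n')x) + sin((n−n')x)] dx, which is 0 when n+n' is even and 2n/(n²−n'²) when n+n' is odd (it need not vanish on (0, π)). For the constant mode: ∫_0^π 1 dx = π, ∫_0^π cos(nx) dx = 0, ∫_0^π sin(nx) dx = (1−(−1)^n)/n.
  u² squared terms: (5)²·∫1 dx = 25·π = 25*π;  (3)²·∫sin(2x)² dx = 9·π/2 = 9*π/2.
  u² cross terms: 2·(5)·(3)·∫1·sin(2x) dx = 30·(0) = 0.
  So ∫_0^π u² dx = 25*π + 9*π/2 + 0 = 59*π/2.
  (u')² squared terms: (6)²·∫cos(2x)² dx = 36·π/2 = 18*π.
  So ∫_0^π (u')² dx = 18*π.
||u||_{H^1}^2 = (59*π/2) + (18*π) = 95*π/2.


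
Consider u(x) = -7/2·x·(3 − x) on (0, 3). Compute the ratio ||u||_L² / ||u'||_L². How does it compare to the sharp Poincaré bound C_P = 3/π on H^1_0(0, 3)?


||u||_L² / ||u'||_L² = 3*sqrt(10)/10 < C_P = 3/π.

u(x) = -7/2·x·(3 − x), so u'(x) = 7*x - 21/2.
u(x) = -7/2·x·(3 − x) vanishes at x = 0 and x = 3, so u ∈ H^1_0(0, 3). Differentiate via the product rule and integrate the resulting polynomials term by term.
  ∫_0^3 u² dx = ∫_0^3 (49*x^4/4 - 147*x^3/2 + 441*x^2/4) dx. Term by term:
    ∫_0^3 49*x^4/4 dx = 11907/20;  ∫_0^3 -147*x^3/2 dx = -11907/8;  ∫_0^3 441*x^2/4 dx = 3969/4.
  Sum: 11907/20 − 11907/8 + 3969/4 = 3969/40.
  ∫_0^3 (u')² dx = ∫_0^3 (49*x^2 - 147*x + 441/4) dx. Term by term:
    ∫_0^3 49*x^2 dx = 441;  ∫_0^3 -147*x dx = -1323/2;  ∫_0^3 441/4 dx = 1323/4.
  Sum: 441 − 1323/2 + 1323/4 = 441/4.
∫_0^3 u² dx = 3969/40, so ||u||_L² = 63*sqrt(10)/20.
∫_0^3 (u')² dx = 441/4, so ||u'||_L² = 21/2.
Ratio ||u||_L² / ||u'||_L² = 3*sqrt(10)/10.
Sharp Poincaré constant on H^1_0(0, 3) is C_P = L/π = 3/π, achieved by sin(π/3·x).
A polynomial bump cannot attain the sharp Poincaré constant (only the first sine eigenfunction does), so the ratio is strictly less than C_P, consistent with ||u||_L² ≤ C_P ||u'||_L².


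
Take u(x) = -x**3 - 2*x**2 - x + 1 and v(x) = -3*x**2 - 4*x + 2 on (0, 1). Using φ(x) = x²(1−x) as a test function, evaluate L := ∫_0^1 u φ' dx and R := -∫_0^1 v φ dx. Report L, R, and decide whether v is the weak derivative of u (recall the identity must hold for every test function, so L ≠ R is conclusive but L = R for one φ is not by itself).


LHS = 23/60, RHS = 2/15. No, v is not the weak derivative of u.

u(x) = -x**3 - 2*x**2 - x + 1, classical derivative u'(x) = -3*x**2 - 4*x - 1.
φ(x) = x²(1−x), so φ'(x) = x*(2 - 3*x).
Note φ(0) = φ(1) = 0, so the boundary term u·φ vanishes.
LHS = ∫_0^1 u(x) φ'(x) dx = ∫_0^1 (3*x^5 + 4*x^4 - x^3 - 5*x^2 + 2*x) dx. Term by term:
  ∫_0^1 3*x^5 dx = 1/2;  ∫_0^1 4*x^4 dx = 4/5;  ∫_0^1 -x^3 dx = -1/4;
  ∫_0^1 -5*x^2 dx = -5/3;  ∫_0^1 2*x dx = 1.
Sum: 1/2 + 4/5 − 1/4 − 5/3 + 1 = 23/60.
So LHS = 23/60.
∫_0^1 v(x) φ(x) dx = ∫_0^1 (3*x^5 + x^4 - 6*x^3 + 2*x^2) dx. Term by term:
  ∫_0^1 3*x^5 dx = 1/2;  ∫_0^1 x^4 dx = 1/5;  ∫_0^1 -6*x^3 dx = -3/2;
  ∫_0^1 2*x^2 dx = 2/3.
Sum: 1/2 + 1/5 − 3/2 + 2/3 = -2/15.
So RHS = -∫_0^1 v(x) φ(x) dx = 2/15.
LHS − RHS = 1/4 ≠ 0, so the identity fails.
(For a valid weak derivative the identity must hold for EVERY test function, in particular this one. The failure shows v is NOT the weak derivative of u.)
Correct weak derivative would be u'(x) = -3*x**2 - 4*x - 1.


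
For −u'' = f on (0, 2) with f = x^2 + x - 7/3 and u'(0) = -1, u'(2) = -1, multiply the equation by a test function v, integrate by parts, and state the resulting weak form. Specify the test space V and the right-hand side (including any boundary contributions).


V = H^1(0, 2) (v unrestricted at boundary; u is determined up to an additive constant); weak form: ∫_0^2 u'v' dx = ∫_0^2 (x^2 + x - 7/3) v dx − v(2) + v(0) for all v ∈ V.

Multiply both sides by a test function v and integrate from 0 to 2:
  ∫_0^2 −u''(x) v(x) dx = ∫_0^2 f(x) v(x) dx.
Integrate the LHS by parts once:
  ∫_0^2 −u'' v dx = −[u'(x) v(x)]_0^2 + ∫_0^2 u'(x) v'(x) dx.
Thus ∫_0^2 u'(x) v'(x) dx = ∫_0^2 f(x) v(x) dx + [u'(x) v(x)]_0^2.
Choose V so that boundary terms are either known or forced to vanish.
u has inhomogeneous Neumann u'(0) = -1, u'(2) = -1. [u' v]_0^2 = (-1)·v(2) − (-1)·v(0) = − v(2) + v(0). Take V = H^1(0, 2); boundary term becomes part of RHS.
Weak formulation: find u (satisfying any essential BC) such that ∫_0^2 u'(x) v'(x) dx = ∫_0^2 f v dx − v(2) + v(0) for all v ∈ V (Neumann data are natural BCs: they enter the RHS as boundary terms).
Substituting f(x) = x^2 + x - 7/3, the right-hand side is ∫_0^2 (x^2 + x - 7/3) v dx − v(2) + v(0).
Compatibility check (pure Neumann): taking v ≡ 1 ∈ V gives 0 = ∫_0^2 f dx + (-1) − (-1), i.e. ∫_0^2 f dx must equal u'(0) − u'(2) = 0. Indeed ∫_0^2 (x^2 + x - 7/3) dx = 0, so the data are compatible. The solution is then unique only up to an additive constant (fix it e.g. by requiring ∫_0^2 u dx = 0).


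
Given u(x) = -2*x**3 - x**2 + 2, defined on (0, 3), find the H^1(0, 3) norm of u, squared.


||u||_{H^1}^2 = 135447/35

The H^1 norm (squared) on an interval (0, L) is
  ||u||_{H^1}^2 = ∫_0^L u(x)^2 dx + ∫_0^L u'(x)^2 dx.
Compute u'(x) = -6*x**2 - 2*x.
Then u(x)^2 = 4*x**6 + 4*x**5 + x**4 - 8*x**3 - 4*x**2 + 4 and u'(x)^2 = 36*x**4 + 24*x**3 + 4*x**2.
Integrate each monomial from 0 to 3 using ∫_0^3 c·x^n dx = c·3^(n+1)/(n+1):
  ∫_0^3 u(x)^2 dx = ∫_0^3 (4*x^6 + 4*x^5 + x^4 - 8*x^3 - 4*x^2 + 4) dx. Term by term:
    ∫_0^3 4*x^6 dx = 8748/7;  ∫_0^3 4*x^5 dx = 486;  ∫_0^3 x^4 dx = 243/5;
    ∫_0^3 -8*x^3 dx = -162;  ∫_0^3 -4*x^2 dx = -36;  ∫_0^3 4 dx = 12.
  Sum: 8748/7 + 486 + 243/5 − 162 − 36 + 12 = 55941/35.
  ∫_0^3 u'(x)^2 dx = ∫_0^3 (36*x^4 + 24*x^3 + 4*x^2) dx. Term by term:
    ∫_0^3 36*x^4 dx = 8748/5;  ∫_0^3 24*x^3 dx = 486;  ∫_0^3 4*x^2 dx = 36.
  Sum: 8748/5 + 486 + 36 = 11358/5.
Adding: ||u||_{H^1}^2 = 55941/35 + 11358/5 = 135447/35.


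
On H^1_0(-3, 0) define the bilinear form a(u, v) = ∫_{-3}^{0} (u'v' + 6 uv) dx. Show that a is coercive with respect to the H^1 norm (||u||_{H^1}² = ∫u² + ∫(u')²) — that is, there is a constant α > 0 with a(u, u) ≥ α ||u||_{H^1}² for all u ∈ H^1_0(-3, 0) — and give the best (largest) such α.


α = 1

Coercivity of a(·,·) on H^1_0(-3, 0) means a(u, u) ≥ α ||u||_{H^1}² for every u ∈ H^1_0.
The interval has length L = 3, and Poincaré/coercivity depend only on L. Here a(u, u) = ∫(u')² + (6)·∫u².
Here c = 6 ≥ 1, so a(u,u) = ∫(u')² + c∫u² ≥ ∫(u')² + ∫u² = ||u||_{H^1}², i.e. α = 1 works. No larger α is possible: a(u,u) ≥ α||u||_{H^1}² means (1−α)∫(u')² ≥ (α−c)∫u², and for the modes u_n = sin(nπ(x−x₀)/L) (x₀ the left endpoint) one has ∫u_n²/∫(u_n')² = (L/(nπ))² → 0, so a(u_n,u_n)/||u_n||_{H^1}² → 1. Hence the optimal constant is α = 1.
Therefore α = 1.


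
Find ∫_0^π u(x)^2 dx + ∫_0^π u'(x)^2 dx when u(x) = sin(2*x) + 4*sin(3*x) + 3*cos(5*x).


||u||_{H^1(0,π)}^2 = -208/7 + 399*π/2

u'(x) = -15*sin(5*x) + 2*cos(2*x) + 12*cos(3*x).
Expand u² and (u')² and integrate term by term on (0, π), using: for integers n ≥ 1, ∫_0^π sin²(nx) dx = ∫_0^π cos²(nx) dx = π/2; for n ≠ n', ∫_0^π sin(nx)sin(n'x) dx = ∫_0^π cos(nx)cos(n'x) dx = 0; and by product-to-sum, ∫_0^π sin(nx)cos(n'x) dx = ½∫_0^π [sin((n+n')x) + sin((n−n')x)] dx, which is 0 when n+n' is even and 2n/(n²−n'²) when n+n' is odd (it need not vanish on (0, π)).
  u² squared terms: (3)²·∫cos(5x)² dx = 9·π/2 = 9*π/2;  (4)²·∫sin(3x)² dx = 16·π/2 = 8*π;  (1)²·∫sin(2x)² dx = 1·π/2 = π/2.
  u² cross terms: 2·(3)·(4)·∫cos(5x)·sin(3x) dx = 24·(0) = 0;  2·(3)·(1)·∫cos(5x)·sin(2x) dx = 6·(-4/21) = -8/7;  2·(4)·(1)·∫sin(3x)·sin(2x) dx = 8·(0) = 0.
  So ∫_0^π u² dx = 9*π/2 + 8*π + π/2 + 0 − 8/7 + 0 = -8/7 + 13*π.
  (u')² squared terms: (-15)²·∫sin(5x)² dx = 225·π/2 = 225*π/2;  (2)²·∫cos(2x)² dx = 4·π/2 = 2*π;  (12)²·∫cos(3x)² dx = 144·π/2 = 72*π.
  (u')² cross terms: 2·(-15)·(2)·∫sin(5x)·cos(2x) dx = -60·(10/21) = -200/7;  2·(-15)·(12)·∫sin(5x)·cos(3x) dx = -360·(0) = 0;  2·(2)·(12)·∫cos(2x)·cos(3x) dx = 48·(0) = 0.
  So ∫_0^π (u')² dx = 225*π/2 + 2*π + 72*π − 200/7 + 0 + 0 = -200/7 + 373*π/2.
||u||_{H^1}^2 = (-8/7 + 13*π) + (-200/7 + 373*π/2) = -208/7 + 399*π/2.


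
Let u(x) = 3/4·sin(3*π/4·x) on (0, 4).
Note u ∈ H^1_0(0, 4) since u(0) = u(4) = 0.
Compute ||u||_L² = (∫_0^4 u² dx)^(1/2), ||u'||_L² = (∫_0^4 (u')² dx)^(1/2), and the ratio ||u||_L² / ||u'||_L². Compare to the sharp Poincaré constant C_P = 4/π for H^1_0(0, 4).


||u||_L² / ||u'||_L² = 4/(3*π) < C_P = 4/π.

u(x) = 3/4·sin(3*π/4·x), so u'(x) = 9*π*cos(3*π*x/4)/16.
Writing u(x) = A·sin(kπx/L) with A = 3/4 and k = 3, use ∫_0^L sin²(kπx/L) dx = L/2 and ∫_0^L cos²(kπx/L) dx = L/2.
u² = 9/16·sin²(3*π/4·x) and (u')² = 81*π^2/256·cos²(3*π/4·x), and each of sin², cos² integrates to L/2 = 2 over (0, 4).
∫_0^4 u² dx = 9/8, so ||u||_L² = 3*sqrt(2)/4.
∫_0^4 (u')² dx = 81*π^2/128, so ||u'||_L² = 9*sqrt(2)*π/16.
Ratio ||u||_L² / ||u'||_L² = 4/(3*π).
Sharp Poincaré constant on H^1_0(0, 4) is C_P = L/π = 4/π, achieved by sin(π/4·x).
This is the k = 3 harmonic; the ratio L/(kπ) is strictly less than C_P = L/π, consistent with the sharp inequality ||u||_L² ≤ C_P ||u'||_L².


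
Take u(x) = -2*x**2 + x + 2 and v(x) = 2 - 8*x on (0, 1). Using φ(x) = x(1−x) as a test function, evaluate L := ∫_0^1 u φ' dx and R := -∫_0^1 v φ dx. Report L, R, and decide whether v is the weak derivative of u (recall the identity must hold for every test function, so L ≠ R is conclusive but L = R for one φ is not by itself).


LHS = 1/6, RHS = 1/3. No, v is not the weak derivative of u.

u(x) = -2*x**2 + x + 2, classical derivative u'(x) = 1 - 4*x.
φ(x) = x(1−x), so φ'(x) = 1 - 2*x.
Note φ(0) = φ(1) = 0, so the boundary term u·φ vanishes.
LHS = ∫_0^1 u(x) φ'(x) dx = ∫_0^1 (4*x^3 - 4*x^2 - 3*x + 2) dx. Term by term:
  ∫_0^1 4*x^3 dx = 1;  ∫_0^1 -4*x^2 dx = -4/3;  ∫_0^1 -3*x dx = -3/2;
  ∫_0^1 2 dx = 2.
Sum: 1 − 4/3 − 3/2 + 2 = 1/6.
So LHS = 1/6.
∫_0^1 v(x) φ(x) dx = ∫_0^1 (8*x^3 - 10*x^2 + 2*x) dx. Term by term:
  ∫_0^1 8*x^3 dx = 2;  ∫_0^1 -10*x^2 dx = -10/3;  ∫_0^1 2*x dx = 1.
Sum: 2 − 10/3 + 1 = -1/3.
So RHS = -∫_0^1 v(x) φ(x) dx = 1/3.
LHS − RHS = -1/6 ≠ 0, so the identity fails.
(For a valid weak derivative the identity must hold for EVERY test function, in particular this one. The failure shows v is NOT the weak derivative of u.)
Correct weak derivative would be u'(x) = 1 - 4*x.


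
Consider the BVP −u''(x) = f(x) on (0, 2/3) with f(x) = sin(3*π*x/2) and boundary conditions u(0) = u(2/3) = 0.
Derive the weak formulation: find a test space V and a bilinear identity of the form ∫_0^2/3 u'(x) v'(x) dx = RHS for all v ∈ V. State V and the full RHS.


V = H^1_0(0, 2/3) (so v(0) = v(2/3) = 0); weak form: ∫_0^2/3 u'v' dx = ∫_0^2/3 (sin(3*π*x/2)) v dx for all v ∈ V.

Multiply both sides by a test function v and integrate from 0 to 2/3:
  ∫_0^2/3 −u''(x) v(x) dx = ∫_0^2/3 f(x) v(x) dx.
Integrate the LHS by parts once:
  ∫_0^2/3 −u'' v dx = −[u'(x) v(x)]_0^2/3 + ∫_0^2/3 u'(x) v'(x) dx.
Thus ∫_0^2/3 u'(x) v'(x) dx = ∫_0^2/3 f(x) v(x) dx + [u'(x) v(x)]_0^2/3.
Choose V so that boundary terms are either known or forced to vanish.
u is Dirichlet: u(0) = u(2/3) = 0. Let V = H^1_0(0, 2/3); then v(0) = v(2/3) = 0, and [u' v]_0^2/3 = 0.
Weak formulation: find u (satisfying any essential BC) such that ∫_0^2/3 u'(x) v'(x) dx = ∫_0^2/3 f v dx for all v ∈ V.
Substituting f(x) = sin(3*π*x/2), the right-hand side is ∫_0^2/3 (sin(3*π*x/2)) v dx.


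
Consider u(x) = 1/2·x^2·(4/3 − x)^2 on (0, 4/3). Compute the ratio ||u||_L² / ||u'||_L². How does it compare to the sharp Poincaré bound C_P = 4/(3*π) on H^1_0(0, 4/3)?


||u||_L² / ||u'||_L² = 2*sqrt(3)/9 < C_P = 4/(3*π).

u(x) = 1/2·x^2·(4/3 − x)^2, so u'(x) = 2*x*(3*x - 4)*(3*x - 2)/9.
u(x) = 1/2·x^2·(4/3 − x)^2 vanishes at x = 0 and x = 4/3, so u ∈ H^1_0(0, 4/3). Differentiate via the product rule and integrate the resulting polynomials term by term.
  ∫_0^4/3 u² dx = ∫_0^4/3 (x^8/4 - 4*x^7/3 + 8*x^6/3 - 64*x^5/27 + 64*x^4/81) dx. Term by term:
    ∫_0^4/3 x^8/4 dx = 65536/177147;  ∫_0^4/3 -4*x^7/3 dx = -32768/19683;  ∫_0^4/3 8*x^6/3 dx = 131072/45927;
    ∫_0^4/3 -64*x^5/27 dx = -131072/59049;  ∫_0^4/3 64*x^4/81 dx = 65536/98415.
  Sum: 65536/177147 − 32768/19683 + 131072/45927 − 131072/59049 + 65536/98415 = 32768/6200145.
  ∫_0^4/3 (u')² dx = ∫_0^4/3 (4*x^6 - 16*x^5 + 208*x^4/9 - 128*x^3/9 + 256*x^2/81) dx. Term by term:
    ∫_0^4/3 4*x^6 dx = 65536/15309;  ∫_0^4/3 -16*x^5 dx = -32768/2187;  ∫_0^4/3 208*x^4/9 dx = 212992/10935;
    ∫_0^4/3 -128*x^3/9 dx = -8192/729;  ∫_0^4/3 256*x^2/81 dx = 16384/6561.
  Sum: 65536/15309 − 32768/2187 + 212992/10935 − 8192/729 + 16384/6561 = 8192/229635.
∫_0^4/3 u² dx = 32768/6200145, so ||u||_L² = 128*sqrt(210)/25515.
∫_0^4/3 (u')² dx = 8192/229635, so ||u'||_L² = 64*sqrt(70)/2835.
Ratio ||u||_L² / ||u'||_L² = 2*sqrt(3)/9.
Sharp Poincaré constant on H^1_0(0, 4/3) is C_P = L/π = 4/(3*π), achieved by sin(3*π/4·x).
A polynomial bump cannot attain the sharp Poincaré constant (only the first sine eigenfunction does), so the ratio is strictly less than C_P, consistent with ||u||_L² ≤ C_P ||u'||_L².
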